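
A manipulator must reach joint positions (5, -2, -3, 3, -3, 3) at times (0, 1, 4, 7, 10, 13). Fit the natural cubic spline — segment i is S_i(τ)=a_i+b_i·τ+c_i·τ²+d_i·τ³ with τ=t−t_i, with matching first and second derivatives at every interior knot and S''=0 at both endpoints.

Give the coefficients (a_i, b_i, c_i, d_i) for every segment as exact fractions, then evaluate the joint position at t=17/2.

Δ: Δ0=-7, Δ1=-1/3, Δ2=2, Δ3=-2, Δ4=2
row 1: diag=8, rhs=40; c'=3/8, d'=5
row 2: denom=12−3·3/8=87/8; d'=(14−3·5)/(87/8)=-8/87
row 3: denom=12−3·8/29=324/29; d'=(-24−3·-8/87)/(324/29)=-172/81
row 4: denom=12−3·29/108=403/36; d'=(24−3·-172/81)/(403/36)=3280/1209
back: M4=3280/1209
back: M3=-172/81−29/108·3280/1209=-3448/1209
back: M2=-8/87−8/29·-3448/1209=280/403
back: M1=5−3/8·280/403=1910/403
M: M0=0, M1=1910/403, M2=280/403, M3=-3448/1209, M4=3280/1209, M5=0
seg 0: a=5, c=M0/2=0, d=(M1−M0)/(6·1)=955/1209, b=Δ0−h0·(2M0+M1)/6=-9418/1209
seg 1: a=-2, c=M1/2=955/403, d=(M2−M1)/(6·3)=-815/3627, b=Δ1−h1·(2M1+M2)/6=-6553/1209
seg 2: a=-3, c=M2/2=140/403, d=(M3−M2)/(6·3)=-2144/10881, b=Δ2−h2·(2M2+M3)/6=254/93
seg 3: a=3, c=M3/2=-1724/1209, d=(M4−M3)/(6·3)=3364/10881, b=Δ3−h3·(2M3+M4)/6=-610/1209
seg 4: a=-3, c=M4/2=1640/1209, d=(M5−M4)/(6·3)=-1640/10881, b=Δ4−h4·(2M4+M5)/6=-862/1209
t_q=17/2 → seg 3, τ=3/2; S=3+-610/1209·τ+-1724/1209·τ²+3364/10881·τ³=63/806

  seg 0: a=5 b=-9418/1209 c=0 d=955/1209
  seg 1: a=-2 b=-6553/1209 c=955/403 d=-815/3627
  seg 2: a=-3 b=254/93 c=140/403 d=-2144/10881
  seg 3: a=3 b=-610/1209 c=-1724/1209 d=3364/10881
  seg 4: a=-3 b=-862/1209 c=1640/1209 d=-1640/10881
S(17/2) = 63/806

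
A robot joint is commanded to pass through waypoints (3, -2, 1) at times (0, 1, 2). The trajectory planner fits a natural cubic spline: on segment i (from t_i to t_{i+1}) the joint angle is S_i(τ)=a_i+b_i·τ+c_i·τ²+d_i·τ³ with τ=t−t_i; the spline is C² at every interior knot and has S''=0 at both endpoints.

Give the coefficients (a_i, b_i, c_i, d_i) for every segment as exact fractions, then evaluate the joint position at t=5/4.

  seg 0: a=3 b=-7 c=0 d=2
  seg 1: a=-2 b=-1 c=6 d=-2
S(5/4) = -61/32

Δ: Δ0=-5, Δ1=3
row 1: diag=4, rhs=48; c'=1/4, d'=12
back: M1=12
M: M0=0, M1=12, M2=0
seg 0: a=3, c=M0/2=0, d=(M1−M0)/(6·1)=2, b=Δ0−h0·(2M0+M1)/6=-7
seg 1: a=-2, c=M1/2=6, d=(M2−M1)/(6·1)=-2, b=Δ1−h1·(2M1+M2)/6=-1
t_q=5/4 → seg 1, τ=1/4; S=-2+-1·τ+6·τ²+-2·τ³=-61/32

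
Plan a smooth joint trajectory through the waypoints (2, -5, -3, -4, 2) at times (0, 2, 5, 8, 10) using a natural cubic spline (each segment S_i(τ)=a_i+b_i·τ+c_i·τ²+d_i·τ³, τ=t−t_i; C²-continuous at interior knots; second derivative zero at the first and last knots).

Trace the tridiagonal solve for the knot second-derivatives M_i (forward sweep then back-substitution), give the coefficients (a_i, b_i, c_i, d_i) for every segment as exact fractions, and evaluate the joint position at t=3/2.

Δ: Δ0=-7/2, Δ1=2/3, Δ2=-1/3, Δ3=3
row 1: diag=10, rhs=25; c'=3/10, d'=5/2
row 2: denom=12−3·3/10=111/10; d'=(-6−3·5/2)/(111/10)=-45/37
row 3: denom=10−3·10/37=340/37; d'=(20−3·-45/37)/(340/37)=175/68
back: M3=175/68
back: M2=-45/37−10/37·175/68=-65/34
back: M1=5/2−3/10·-65/34=209/68
M: M0=0, M1=209/68, M2=-65/34, M3=175/68, M4=0
seg 0: a=2, c=M0/2=0, d=(M1−M0)/(6·2)=209/816, b=Δ0−h0·(2M0+M1)/6=-923/204
seg 1: a=-5, c=M1/2=209/136, d=(M2−M1)/(6·3)=-113/408, b=Δ1−h1·(2M1+M2)/6=-74/51
seg 2: a=-3, c=M2/2=-65/68, d=(M3−M2)/(6·3)=305/1224, b=Δ2−h2·(2M2+M3)/6=7/24
seg 3: a=-4, c=M3/2=175/136, d=(M4−M3)/(6·2)=-175/816, b=Δ3−h3·(2M3+M4)/6=131/102
t_q=3/2 → seg 0, τ=3/2; S=2+-923/204·τ+0·τ²+209/816·τ³=-8535/2176

  seg 0: a=2 b=-923/204 c=0 d=209/816
  seg 1: a=-5 b=-74/51 c=209/136 d=-113/408
  seg 2: a=-3 b=7/24 c=-65/68 d=305/1224
  seg 3: a=-4 b=131/102 c=175/136 d=-175/816
S(3/2) = -8535/2176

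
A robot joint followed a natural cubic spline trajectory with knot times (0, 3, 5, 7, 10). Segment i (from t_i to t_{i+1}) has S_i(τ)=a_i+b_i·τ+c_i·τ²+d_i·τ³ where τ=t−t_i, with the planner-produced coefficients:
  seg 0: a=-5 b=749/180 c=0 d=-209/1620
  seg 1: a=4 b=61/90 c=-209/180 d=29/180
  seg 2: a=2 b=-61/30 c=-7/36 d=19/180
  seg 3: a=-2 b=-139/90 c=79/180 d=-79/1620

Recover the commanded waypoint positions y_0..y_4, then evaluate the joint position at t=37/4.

y_0=-5 y_1=4 y_2=2 y_3=-2 y_4=-4
S(37/4) = -975/256

y_0 = S_0(0) = a_0 = -5
y_1 = S_1(0) = a_1 = 4
y_2 = S_2(0) = a_2 = 2
y_3 = S_3(0) = a_3 = -2
y_4 = S_3(3) = -4
t_q=37/4 is in segment 3 (τ=9/4); S_3(τ)=-975/256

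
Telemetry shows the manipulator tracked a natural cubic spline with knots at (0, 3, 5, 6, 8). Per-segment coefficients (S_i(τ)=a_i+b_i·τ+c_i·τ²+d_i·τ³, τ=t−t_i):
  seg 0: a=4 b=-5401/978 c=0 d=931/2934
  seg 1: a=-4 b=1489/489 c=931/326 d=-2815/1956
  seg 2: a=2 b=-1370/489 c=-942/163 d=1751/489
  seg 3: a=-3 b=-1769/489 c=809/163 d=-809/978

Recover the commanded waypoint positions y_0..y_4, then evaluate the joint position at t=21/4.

y_0 = S_0(0) = a_0 = 4
y_1 = S_1(0) = a_1 = -4
y_2 = S_2(0) = a_2 = 2
y_3 = S_3(0) = a_3 = -3
y_4 = S_3(2) = 3
t_q=21/4 is in segment 2 (τ=1/4); S_2(τ)=10373/10432

y_0=4 y_1=-4 y_2=2 y_3=-3 y_4=3
S(21/4) = 10373/10432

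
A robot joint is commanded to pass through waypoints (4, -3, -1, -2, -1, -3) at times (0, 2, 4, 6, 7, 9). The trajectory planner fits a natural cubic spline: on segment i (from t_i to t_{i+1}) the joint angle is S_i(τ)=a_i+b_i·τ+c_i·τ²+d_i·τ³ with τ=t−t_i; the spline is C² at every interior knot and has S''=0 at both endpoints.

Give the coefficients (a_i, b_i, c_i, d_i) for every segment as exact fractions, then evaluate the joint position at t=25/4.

  seg 0: a=4 b=-2320/477 c=0 d=1301/3816
  seg 1: a=-3 b=-737/954 c=1301/636 d=-553/954
  seg 2: a=-1 b=433/954 c=-911/636 d=1823/3816
  seg 3: a=-2 b=218/477 c=76/53 d=-425/477
  seg 4: a=-1 b=311/477 c=-197/159 d=197/954
S(25/4) = -18419/10176

Δ: Δ0=-7/2, Δ1=1, Δ2=-1/2, Δ3=1, Δ4=-1
row 1: diag=8, rhs=27; c'=1/4, d'=27/8
row 2: denom=8−2·1/4=15/2; d'=(-9−2·27/8)/(15/2)=-21/10
row 3: denom=6−2·4/15=82/15; d'=(9−2·-21/10)/(82/15)=99/41
row 4: denom=6−1·15/82=477/82; d'=(-12−1·99/41)/(477/82)=-394/159
back: M4=-394/159
back: M3=99/41−15/82·-394/159=152/53
back: M2=-21/10−4/15·152/53=-911/318
back: M1=27/8−1/4·-911/318=1301/318
M: M0=0, M1=1301/318, M2=-911/318, M3=152/53, M4=-394/159, M5=0
seg 0: a=4, c=M0/2=0, d=(M1−M0)/(6·2)=1301/3816, b=Δ0−h0·(2M0+M1)/6=-2320/477
seg 1: a=-3, c=M1/2=1301/636, d=(M2−M1)/(6·2)=-553/954, b=Δ1−h1·(2M1+M2)/6=-737/954
seg 2: a=-1, c=M2/2=-911/636, d=(M3−M2)/(6·2)=1823/3816, b=Δ2−h2·(2M2+M3)/6=433/954
seg 3: a=-2, c=M3/2=76/53, d=(M4−M3)/(6·1)=-425/477, b=Δ3−h3·(2M3+M4)/6=218/477
seg 4: a=-1, c=M4/2=-197/159, d=(M5−M4)/(6·2)=197/954, b=Δ4−h4·(2M4+M5)/6=311/477
t_q=25/4 → seg 3, τ=1/4; S=-2+218/477·τ+76/53·τ²+-425/477·τ³=-18419/10176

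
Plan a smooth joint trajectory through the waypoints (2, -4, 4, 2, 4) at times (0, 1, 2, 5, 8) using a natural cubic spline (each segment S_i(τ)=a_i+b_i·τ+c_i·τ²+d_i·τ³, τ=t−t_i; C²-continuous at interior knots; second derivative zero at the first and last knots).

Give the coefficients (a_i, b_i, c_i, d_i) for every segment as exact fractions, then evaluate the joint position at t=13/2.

Δ: Δ0=-6, Δ1=8, Δ2=-2/3, Δ3=2/3
row 1: diag=4, rhs=84; c'=1/4, d'=21
row 2: denom=8−1·1/4=31/4; d'=(-52−1·21)/(31/4)=-292/31
row 3: denom=12−3·12/31=336/31; d'=(8−3·-292/31)/(336/31)=281/84
back: M3=281/84
back: M2=-292/31−12/31·281/84=-75/7
back: M1=21−1/4·-75/7=663/28
M: M0=0, M1=663/28, M2=-75/7, M3=281/84, M4=0
seg 0: a=2, c=M0/2=0, d=(M1−M0)/(6·1)=221/56, b=Δ0−h0·(2M0+M1)/6=-557/56
seg 1: a=-4, c=M1/2=663/56, d=(M2−M1)/(6·1)=-321/56, b=Δ1−h1·(2M1+M2)/6=53/28
seg 2: a=4, c=M2/2=-75/14, d=(M3−M2)/(6·3)=1181/1512, b=Δ2−h2·(2M2+M3)/6=67/8
seg 3: a=2, c=M3/2=281/168, d=(M4−M3)/(6·3)=-281/1512, b=Δ3−h3·(2M3+M4)/6=-75/28
t_q=13/2 → seg 3, τ=3/2; S=2+-75/28·τ+281/168·τ²+-281/1512·τ³=501/448

  seg 0: a=2 b=-557/56 c=0 d=221/56
  seg 1: a=-4 b=53/28 c=663/56 d=-321/56
  seg 2: a=4 b=67/8 c=-75/14 d=1181/1512
  seg 3: a=2 b=-75/28 c=281/168 d=-281/1512
S(13/2) = 501/448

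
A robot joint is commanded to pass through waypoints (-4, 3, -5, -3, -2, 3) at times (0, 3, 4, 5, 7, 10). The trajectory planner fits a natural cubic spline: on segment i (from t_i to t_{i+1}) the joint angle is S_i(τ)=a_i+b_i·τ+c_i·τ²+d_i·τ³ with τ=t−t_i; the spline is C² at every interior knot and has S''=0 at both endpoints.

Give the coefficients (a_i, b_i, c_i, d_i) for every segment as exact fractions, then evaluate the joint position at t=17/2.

  seg 0: a=-4 b=6115/828 c=0 d=-4183/7452
  seg 1: a=3 b=-3217/414 c=-4183/828 d=1331/276
  seg 2: a=-5 b=-2821/828 c=1949/207 d=-3319/828
  seg 3: a=-3 b=469/138 c=-2161/828 d=961/1656
  seg 4: a=-2 b=-16/207 c=361/414 d=-361/3726
S(17/2) = -177/368

Δ: Δ0=7/3, Δ1=-8, Δ2=2, Δ3=1/2, Δ4=5/3
row 1: diag=8, rhs=-62; c'=1/8, d'=-31/4
row 2: denom=4−1·1/8=31/8; d'=(60−1·-31/4)/(31/8)=542/31
row 3: denom=6−1·8/31=178/31; d'=(-9−1·542/31)/(178/31)=-821/178
row 4: denom=10−2·31/89=828/89; d'=(7−2·-821/178)/(828/89)=361/207
back: M4=361/207
back: M3=-821/178−31/89·361/207=-2161/414
back: M2=542/31−8/31·-2161/414=3898/207
back: M1=-31/4−1/8·3898/207=-4183/414
M: M0=0, M1=-4183/414, M2=3898/207, M3=-2161/414, M4=361/207, M5=0
seg 0: a=-4, c=M0/2=0, d=(M1−M0)/(6·3)=-4183/7452, b=Δ0−h0·(2M0+M1)/6=6115/828
seg 1: a=3, c=M1/2=-4183/828, d=(M2−M1)/(6·1)=1331/276, b=Δ1−h1·(2M1+M2)/6=-3217/414
seg 2: a=-5, c=M2/2=1949/207, d=(M3−M2)/(6·1)=-3319/828, b=Δ2−h2·(2M2+M3)/6=-2821/828
seg 3: a=-3, c=M3/2=-2161/828, d=(M4−M3)/(6·2)=961/1656, b=Δ3−h3·(2M3+M4)/6=469/138
seg 4: a=-2, c=M4/2=361/414, d=(M5−M4)/(6·3)=-361/3726, b=Δ4−h4·(2M4+M5)/6=-16/207
t_q=17/2 → seg 4, τ=3/2; S=-2+-16/207·τ+361/414·τ²+-361/3726·τ³=-177/368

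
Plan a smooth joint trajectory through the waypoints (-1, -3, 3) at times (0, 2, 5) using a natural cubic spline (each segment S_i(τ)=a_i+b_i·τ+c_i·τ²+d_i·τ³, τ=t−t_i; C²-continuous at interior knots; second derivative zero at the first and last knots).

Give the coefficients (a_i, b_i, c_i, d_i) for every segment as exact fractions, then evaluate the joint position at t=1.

  seg 0: a=-1 b=-8/5 c=0 d=3/20
  seg 1: a=-3 b=1/5 c=9/10 d=-1/10
S(1) = -49/20

Δ: Δ0=-1, Δ1=2
row 1: diag=10, rhs=18; c'=3/10, d'=9/5
back: M1=9/5
M: M0=0, M1=9/5, M2=0
seg 0: a=-1, c=M0/2=0, d=(M1−M0)/(6·2)=3/20, b=Δ0−h0·(2M0+M1)/6=-8/5
seg 1: a=-3, c=M1/2=9/10, d=(M2−M1)/(6·3)=-1/10, b=Δ1−h1·(2M1+M2)/6=1/5
t_q=1 → seg 0, τ=1; S=-1+-8/5·τ+0·τ²+3/20·τ³=-49/20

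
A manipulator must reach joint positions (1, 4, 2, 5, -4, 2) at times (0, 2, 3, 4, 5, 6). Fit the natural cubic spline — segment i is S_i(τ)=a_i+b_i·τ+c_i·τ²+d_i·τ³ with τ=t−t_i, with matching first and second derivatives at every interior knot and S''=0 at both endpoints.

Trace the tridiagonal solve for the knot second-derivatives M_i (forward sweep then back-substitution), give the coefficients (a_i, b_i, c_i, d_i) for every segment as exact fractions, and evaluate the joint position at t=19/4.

Δ: Δ0=3/2, Δ1=-2, Δ2=3, Δ3=-9, Δ4=6
row 1: diag=6, rhs=-21; c'=1/6, d'=-7/2
row 2: denom=4−1·1/6=23/6; d'=(30−1·-7/2)/(23/6)=201/23
row 3: denom=4−1·6/23=86/23; d'=(-72−1·201/23)/(86/23)=-1857/86
row 4: denom=4−1·23/86=321/86; d'=(90−1·-1857/86)/(321/86)=3199/107
back: M4=3199/107
back: M3=-1857/86−23/86·3199/107=-3166/107
back: M2=201/23−6/23·-3166/107=1761/107
back: M1=-7/2−1/6·1761/107=-668/107
M: M0=0, M1=-668/107, M2=1761/107, M3=-3166/107, M4=3199/107, M5=0
seg 0: a=1, c=M0/2=0, d=(M1−M0)/(6·2)=-167/321, b=Δ0−h0·(2M0+M1)/6=2299/642
seg 1: a=4, c=M1/2=-334/107, d=(M2−M1)/(6·1)=2429/642, b=Δ1−h1·(2M1+M2)/6=-1709/642
seg 2: a=2, c=M2/2=1761/214, d=(M3−M2)/(6·1)=-4927/642, b=Δ2−h2·(2M2+M3)/6=785/321
seg 3: a=5, c=M3/2=-1583/107, d=(M4−M3)/(6·1)=6365/642, b=Δ3−h3·(2M3+M4)/6=-2645/642
seg 4: a=-4, c=M4/2=3199/214, d=(M5−M4)/(6·1)=-3199/642, b=Δ4−h4·(2M4+M5)/6=-1273/321
t_q=19/4 → seg 3, τ=3/4; S=5+-2645/642·τ+-1583/107·τ²+6365/642·τ³=-30531/13696

  seg 0: a=1 b=2299/642 c=0 d=-167/321
  seg 1: a=4 b=-1709/642 c=-334/107 d=2429/642
  seg 2: a=2 b=785/321 c=1761/214 d=-4927/642
  seg 3: a=5 b=-2645/642 c=-1583/107 d=6365/642
  seg 4: a=-4 b=-1273/321 c=3199/214 d=-3199/642
S(19/4) = -30531/13696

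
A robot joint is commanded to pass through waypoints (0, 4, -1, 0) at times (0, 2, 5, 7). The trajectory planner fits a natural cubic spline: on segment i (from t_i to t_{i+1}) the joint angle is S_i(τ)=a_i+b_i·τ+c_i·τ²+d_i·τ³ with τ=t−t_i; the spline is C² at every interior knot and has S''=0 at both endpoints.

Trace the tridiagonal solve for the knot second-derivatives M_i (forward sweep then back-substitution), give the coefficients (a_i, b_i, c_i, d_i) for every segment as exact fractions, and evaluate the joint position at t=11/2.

Δ: Δ0=2, Δ1=-5/3, Δ2=1/2
row 1: diag=10, rhs=-22; c'=3/10, d'=-11/5
row 2: denom=10−3·3/10=91/10; d'=(13−3·-11/5)/(91/10)=28/13
back: M2=28/13
back: M1=-11/5−3/10·28/13=-37/13
M: M0=0, M1=-37/13, M2=28/13, M3=0
seg 0: a=0, c=M0/2=0, d=(M1−M0)/(6·2)=-37/156, b=Δ0−h0·(2M0+M1)/6=115/39
seg 1: a=4, c=M1/2=-37/26, d=(M2−M1)/(6·3)=5/18, b=Δ1−h1·(2M1+M2)/6=4/39
seg 2: a=-1, c=M2/2=14/13, d=(M3−M2)/(6·2)=-7/39, b=Δ2−h2·(2M2+M3)/6=-73/78
t_q=11/2 → seg 2, τ=1/2; S=-1+-73/78·τ+14/13·τ²+-7/39·τ³=-127/104

  seg 0: a=0 b=115/39 c=0 d=-37/156
  seg 1: a=4 b=4/39 c=-37/26 d=5/18
  seg 2: a=-1 b=-73/78 c=14/13 d=-7/39
S(11/2) = -127/104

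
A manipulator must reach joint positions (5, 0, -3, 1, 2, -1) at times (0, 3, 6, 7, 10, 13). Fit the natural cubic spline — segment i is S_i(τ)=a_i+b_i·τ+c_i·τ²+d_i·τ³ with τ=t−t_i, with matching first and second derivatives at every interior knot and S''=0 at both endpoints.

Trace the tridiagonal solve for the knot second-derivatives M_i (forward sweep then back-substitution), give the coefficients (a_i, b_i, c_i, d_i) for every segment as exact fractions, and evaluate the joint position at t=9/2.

Δ: Δ0=-5/3, Δ1=-1, Δ2=4, Δ3=1/3, Δ4=-1
row 1: diag=12, rhs=4; c'=1/4, d'=1/3
row 2: denom=8−3·1/4=29/4; d'=(30−3·1/3)/(29/4)=4
row 3: denom=8−1·4/29=228/29; d'=(-22−1·4)/(228/29)=-377/114
row 4: denom=12−3·29/76=825/76; d'=(-8−3·-377/114)/(825/76)=146/825
back: M4=146/825
back: M3=-377/114−29/76·146/825=-928/275
back: M2=4−4/29·-928/275=1228/275
back: M1=1/3−1/4·1228/275=-646/825
M: M0=0, M1=-646/825, M2=1228/275, M3=-928/275, M4=146/825, M5=0
seg 0: a=5, c=M0/2=0, d=(M1−M0)/(6·3)=-323/7425, b=Δ0−h0·(2M0+M1)/6=-1052/825
seg 1: a=0, c=M1/2=-323/825, d=(M2−M1)/(6·3)=433/1485, b=Δ1−h1·(2M1+M2)/6=-2021/825
seg 2: a=-3, c=M2/2=614/275, d=(M3−M2)/(6·1)=-98/75, b=Δ2−h2·(2M2+M3)/6=2536/825
seg 3: a=1, c=M3/2=-464/275, d=(M4−M3)/(6·3)=293/1485, b=Δ3−h3·(2M3+M4)/6=2986/825
seg 4: a=2, c=M4/2=73/825, d=(M5−M4)/(6·3)=-73/7425, b=Δ4−h4·(2M4+M5)/6=-971/825
t_q=9/2 → seg 1, τ=3/2; S=0+-2021/825·τ+-323/825·τ²+433/1485·τ³=-7857/2200

  seg 0: a=5 b=-1052/825 c=0 d=-323/7425
  seg 1: a=0 b=-2021/825 c=-323/825 d=433/1485
  seg 2: a=-3 b=2536/825 c=614/275 d=-98/75
  seg 3: a=1 b=2986/825 c=-464/275 d=293/1485
  seg 4: a=2 b=-971/825 c=73/825 d=-73/7425
S(9/2) = -7857/2200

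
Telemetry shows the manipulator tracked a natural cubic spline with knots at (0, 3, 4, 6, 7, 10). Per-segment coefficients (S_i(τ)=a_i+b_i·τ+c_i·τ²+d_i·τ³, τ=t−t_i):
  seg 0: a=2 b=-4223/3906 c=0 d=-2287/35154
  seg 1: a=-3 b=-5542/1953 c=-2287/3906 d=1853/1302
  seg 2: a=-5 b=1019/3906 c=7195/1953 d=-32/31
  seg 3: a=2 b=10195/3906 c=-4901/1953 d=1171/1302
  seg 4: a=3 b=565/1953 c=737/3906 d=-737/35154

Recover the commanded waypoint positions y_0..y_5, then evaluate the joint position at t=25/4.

y_0 = S_0(0) = a_0 = 2
y_1 = S_1(0) = a_1 = -3
y_2 = S_2(0) = a_2 = -5
y_3 = S_3(0) = a_3 = 2
y_4 = S_4(0) = a_4 = 3
y_5 = S_4(3) = 5
t_q=25/4 is in segment 3 (τ=1/4); S_3(τ)=209131/83328

y_0=2 y_1=-3 y_2=-5 y_3=2 y_4=3 y_5=5
S(25/4) = 209131/83328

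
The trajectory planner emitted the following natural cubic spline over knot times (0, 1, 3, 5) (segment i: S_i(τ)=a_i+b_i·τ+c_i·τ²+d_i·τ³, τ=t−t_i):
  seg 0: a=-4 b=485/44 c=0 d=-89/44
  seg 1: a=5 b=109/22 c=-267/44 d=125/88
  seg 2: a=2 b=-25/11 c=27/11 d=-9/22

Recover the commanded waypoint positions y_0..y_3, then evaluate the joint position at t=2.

y_0=-4 y_1=5 y_2=2 y_3=4
S(2) = 467/88

y_0 = S_0(0) = a_0 = -4
y_1 = S_1(0) = a_1 = 5
y_2 = S_2(0) = a_2 = 2
y_3 = S_2(2) = 4
t_q=2 is in segment 1 (τ=1); S_1(τ)=467/88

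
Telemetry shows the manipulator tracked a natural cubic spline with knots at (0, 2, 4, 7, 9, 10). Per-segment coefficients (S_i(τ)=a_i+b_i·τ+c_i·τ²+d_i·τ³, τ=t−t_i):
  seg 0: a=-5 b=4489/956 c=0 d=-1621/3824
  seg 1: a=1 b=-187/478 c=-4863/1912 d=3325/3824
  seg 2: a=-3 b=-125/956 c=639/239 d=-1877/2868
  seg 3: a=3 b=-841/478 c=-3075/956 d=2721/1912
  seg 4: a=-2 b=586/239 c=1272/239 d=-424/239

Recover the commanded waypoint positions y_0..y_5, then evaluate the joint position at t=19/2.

y_0=-5 y_1=1 y_2=-3 y_3=3 y_4=-2 y_5=4
S(19/2) = 80/239

y_0 = S_0(0) = a_0 = -5
y_1 = S_1(0) = a_1 = 1
y_2 = S_2(0) = a_2 = -3
y_3 = S_3(0) = a_3 = 3
y_4 = S_4(0) = a_4 = -2
y_5 = S_4(1) = 4
t_q=19/2 is in segment 4 (τ=1/2); S_4(τ)=80/239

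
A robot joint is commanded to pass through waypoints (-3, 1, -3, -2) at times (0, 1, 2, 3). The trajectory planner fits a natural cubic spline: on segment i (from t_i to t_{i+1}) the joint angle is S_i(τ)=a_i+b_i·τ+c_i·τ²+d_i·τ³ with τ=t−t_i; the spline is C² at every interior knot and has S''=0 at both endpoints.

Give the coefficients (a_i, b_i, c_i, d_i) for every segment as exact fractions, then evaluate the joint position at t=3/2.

  seg 0: a=-3 b=97/15 c=0 d=-37/15
  seg 1: a=1 b=-14/15 c=-37/5 d=13/3
  seg 2: a=-3 b=-41/15 c=28/5 d=-28/15
S(3/2) = -31/40

Δ: Δ0=4, Δ1=-4, Δ2=1
row 1: diag=4, rhs=-48; c'=1/4, d'=-12
row 2: denom=4−1·1/4=15/4; d'=(30−1·-12)/(15/4)=56/5
back: M2=56/5
back: M1=-12−1/4·56/5=-74/5
M: M0=0, M1=-74/5, M2=56/5, M3=0
seg 0: a=-3, c=M0/2=0, d=(M1−M0)/(6·1)=-37/15, b=Δ0−h0·(2M0+M1)/6=97/15
seg 1: a=1, c=M1/2=-37/5, d=(M2−M1)/(6·1)=13/3, b=Δ1−h1·(2M1+M2)/6=-14/15
seg 2: a=-3, c=M2/2=28/5, d=(M3−M2)/(6·1)=-28/15, b=Δ2−h2·(2M2+M3)/6=-41/15
t_q=3/2 → seg 1, τ=1/2; S=1+-14/15·τ+-37/5·τ²+13/3·τ³=-31/40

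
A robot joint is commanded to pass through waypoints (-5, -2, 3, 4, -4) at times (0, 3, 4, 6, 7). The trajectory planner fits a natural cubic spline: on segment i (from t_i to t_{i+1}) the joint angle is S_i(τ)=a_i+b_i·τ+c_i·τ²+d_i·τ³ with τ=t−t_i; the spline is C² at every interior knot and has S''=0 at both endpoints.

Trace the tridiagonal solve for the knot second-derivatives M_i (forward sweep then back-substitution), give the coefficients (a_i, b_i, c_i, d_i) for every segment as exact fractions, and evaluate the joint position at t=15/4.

  seg 0: a=-5 b=-82/125 c=0 d=23/125
  seg 1: a=-2 b=539/125 c=207/125 d=-121/125
  seg 2: a=3 b=118/25 c=-156/125 d=-431/1000
  seg 3: a=4 b=-1361/250 c=-1917/500 d=639/500
S(15/4) = 14057/8000

Δ: Δ0=1, Δ1=5, Δ2=1/2, Δ3=-8
row 1: diag=8, rhs=24; c'=1/8, d'=3
row 2: denom=6−1·1/8=47/8; d'=(-27−1·3)/(47/8)=-240/47
row 3: denom=6−2·16/47=250/47; d'=(-51−2·-240/47)/(250/47)=-1917/250
back: M3=-1917/250
back: M2=-240/47−16/47·-1917/250=-312/125
back: M1=3−1/8·-312/125=414/125
M: M0=0, M1=414/125, M2=-312/125, M3=-1917/250, M4=0
seg 0: a=-5, c=M0/2=0, d=(M1−M0)/(6·3)=23/125, b=Δ0−h0·(2M0+M1)/6=-82/125
seg 1: a=-2, c=M1/2=207/125, d=(M2−M1)/(6·1)=-121/125, b=Δ1−h1·(2M1+M2)/6=539/125
seg 2: a=3, c=M2/2=-156/125, d=(M3−M2)/(6·2)=-431/1000, b=Δ2−h2·(2M2+M3)/6=118/25
seg 3: a=4, c=M3/2=-1917/500, d=(M4−M3)/(6·1)=639/500, b=Δ3−h3·(2M3+M4)/6=-1361/250
t_q=15/4 → seg 1, τ=3/4; S=-2+539/125·τ+207/125·τ²+-121/125·τ³=14057/8000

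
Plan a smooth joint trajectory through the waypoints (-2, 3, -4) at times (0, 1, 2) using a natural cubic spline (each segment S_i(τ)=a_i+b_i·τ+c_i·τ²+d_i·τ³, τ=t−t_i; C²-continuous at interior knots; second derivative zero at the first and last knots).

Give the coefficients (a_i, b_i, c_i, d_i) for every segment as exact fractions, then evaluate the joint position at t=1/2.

  seg 0: a=-2 b=8 c=0 d=-3
  seg 1: a=3 b=-1 c=-9 d=3
S(1/2) = 13/8

Δ: Δ0=5, Δ1=-7
row 1: diag=4, rhs=-72; c'=1/4, d'=-18
back: M1=-18
M: M0=0, M1=-18, M2=0
seg 0: a=-2, c=M0/2=0, d=(M1−M0)/(6·1)=-3, b=Δ0−h0·(2M0+M1)/6=8
seg 1: a=3, c=M1/2=-9, d=(M2−M1)/(6·1)=3, b=Δ1−h1·(2M1+M2)/6=-1
t_q=1/2 → seg 0, τ=1/2; S=-2+8·τ+0·τ²+-3·τ³=13/8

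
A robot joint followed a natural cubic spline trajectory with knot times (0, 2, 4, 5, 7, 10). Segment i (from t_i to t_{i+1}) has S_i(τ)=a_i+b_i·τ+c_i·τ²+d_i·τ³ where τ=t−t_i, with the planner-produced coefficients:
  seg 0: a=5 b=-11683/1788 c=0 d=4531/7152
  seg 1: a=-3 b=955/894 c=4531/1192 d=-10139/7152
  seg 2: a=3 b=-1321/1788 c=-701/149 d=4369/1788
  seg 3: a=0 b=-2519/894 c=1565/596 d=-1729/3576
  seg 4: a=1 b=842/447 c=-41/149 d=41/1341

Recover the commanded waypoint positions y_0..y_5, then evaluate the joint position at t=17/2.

y_0=5 y_1=-3 y_2=3 y_3=0 y_4=1 y_5=5
S(17/2) = 3945/1192

y_0 = S_0(0) = a_0 = 5
y_1 = S_1(0) = a_1 = -3
y_2 = S_2(0) = a_2 = 3
y_3 = S_3(0) = a_3 = 0
y_4 = S_4(0) = a_4 = 1
y_5 = S_4(3) = 5
t_q=17/2 is in segment 4 (τ=3/2); S_4(τ)=3945/1192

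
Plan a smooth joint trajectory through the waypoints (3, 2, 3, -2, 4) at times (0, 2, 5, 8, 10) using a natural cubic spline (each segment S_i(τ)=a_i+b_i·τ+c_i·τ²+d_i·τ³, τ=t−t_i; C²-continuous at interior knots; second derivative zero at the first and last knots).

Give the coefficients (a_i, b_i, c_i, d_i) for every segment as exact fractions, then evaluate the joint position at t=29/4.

  seg 0: a=3 b=-899/1020 c=0 d=389/4080
  seg 1: a=2 b=67/255 c=389/680 d=-373/2040
  seg 2: a=3 b=-149/120 c=-73/68 d=1901/6120
  seg 3: a=-2 b=359/510 c=1171/680 d=-1171/4080
S(29/4) = -73563/43520

Δ: Δ0=-1/2, Δ1=1/3, Δ2=-5/3, Δ3=3
row 1: diag=10, rhs=5; c'=3/10, d'=1/2
row 2: denom=12−3·3/10=111/10; d'=(-12−3·1/2)/(111/10)=-45/37
row 3: denom=10−3·10/37=340/37; d'=(28−3·-45/37)/(340/37)=1171/340
back: M3=1171/340
back: M2=-45/37−10/37·1171/340=-73/34
back: M1=1/2−3/10·-73/34=389/340
M: M0=0, M1=389/340, M2=-73/34, M3=1171/340, M4=0
seg 0: a=3, c=M0/2=0, d=(M1−M0)/(6·2)=389/4080, b=Δ0−h0·(2M0+M1)/6=-899/1020
seg 1: a=2, c=M1/2=389/680, d=(M2−M1)/(6·3)=-373/2040, b=Δ1−h1·(2M1+M2)/6=67/255
seg 2: a=3, c=M2/2=-73/68, d=(M3−M2)/(6·3)=1901/6120, b=Δ2−h2·(2M2+M3)/6=-149/120
seg 3: a=-2, c=M3/2=1171/680, d=(M4−M3)/(6·2)=-1171/4080, b=Δ3−h3·(2M3+M4)/6=359/510
t_q=29/4 → seg 2, τ=9/4; S=3+-149/120·τ+-73/68·τ²+1901/6120·τ³=-73563/43520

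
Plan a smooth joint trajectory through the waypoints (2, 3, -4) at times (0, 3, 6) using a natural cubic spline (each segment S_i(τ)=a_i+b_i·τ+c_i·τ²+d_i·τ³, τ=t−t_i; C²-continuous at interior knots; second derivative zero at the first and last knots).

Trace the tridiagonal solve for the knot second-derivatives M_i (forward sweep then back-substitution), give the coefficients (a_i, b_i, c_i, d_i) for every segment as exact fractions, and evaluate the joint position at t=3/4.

  seg 0: a=2 b=1 c=0 d=-2/27
  seg 1: a=3 b=-1 c=-2/3 d=2/27
S(3/4) = 87/32

Δ: Δ0=1/3, Δ1=-7/3
row 1: diag=12, rhs=-16; c'=1/4, d'=-4/3
back: M1=-4/3
M: M0=0, M1=-4/3, M2=0
seg 0: a=2, c=M0/2=0, d=(M1−M0)/(6·3)=-2/27, b=Δ0−h0·(2M0+M1)/6=1
seg 1: a=3, c=M1/2=-2/3, d=(M2−M1)/(6·3)=2/27, b=Δ1−h1·(2M1+M2)/6=-1
t_q=3/4 → seg 0, τ=3/4; S=2+1·τ+0·τ²+-2/27·τ³=87/32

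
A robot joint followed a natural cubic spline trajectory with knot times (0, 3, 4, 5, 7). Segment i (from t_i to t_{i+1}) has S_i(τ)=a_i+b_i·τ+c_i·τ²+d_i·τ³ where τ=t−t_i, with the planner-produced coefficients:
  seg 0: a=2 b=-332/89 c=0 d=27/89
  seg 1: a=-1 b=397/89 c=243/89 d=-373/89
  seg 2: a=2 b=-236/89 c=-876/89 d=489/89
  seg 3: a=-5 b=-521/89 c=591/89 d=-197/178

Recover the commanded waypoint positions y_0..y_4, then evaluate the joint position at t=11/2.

y_0 = S_0(0) = a_0 = 2
y_1 = S_1(0) = a_1 = -1
y_2 = S_2(0) = a_2 = 2
y_3 = S_3(0) = a_3 = -5
y_4 = S_3(2) = 1
t_q=11/2 is in segment 3 (τ=1/2); S_3(τ)=-9121/1424

y_0=2 y_1=-1 y_2=2 y_3=-5 y_4=1
S(11/2) = -9121/1424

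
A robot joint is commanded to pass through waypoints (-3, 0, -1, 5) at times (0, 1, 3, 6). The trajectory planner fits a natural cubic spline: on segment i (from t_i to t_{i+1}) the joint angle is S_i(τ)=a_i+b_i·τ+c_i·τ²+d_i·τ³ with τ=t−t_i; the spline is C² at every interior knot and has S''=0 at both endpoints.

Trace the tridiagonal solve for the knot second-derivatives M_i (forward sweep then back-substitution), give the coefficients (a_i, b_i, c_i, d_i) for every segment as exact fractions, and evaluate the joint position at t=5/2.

  seg 0: a=-3 b=26/7 c=0 d=-5/7
  seg 1: a=0 b=11/7 c=-15/7 d=31/56
  seg 2: a=-1 b=-5/14 c=33/28 d=-11/84
S(5/2) = -267/448

Δ: Δ0=3, Δ1=-1/2, Δ2=2
row 1: diag=6, rhs=-21; c'=1/3, d'=-7/2
row 2: denom=10−2·1/3=28/3; d'=(15−2·-7/2)/(28/3)=33/14
back: M2=33/14
back: M1=-7/2−1/3·33/14=-30/7
M: M0=0, M1=-30/7, M2=33/14, M3=0
seg 0: a=-3, c=M0/2=0, d=(M1−M0)/(6·1)=-5/7, b=Δ0−h0·(2M0+M1)/6=26/7
seg 1: a=0, c=M1/2=-15/7, d=(M2−M1)/(6·2)=31/56, b=Δ1−h1·(2M1+M2)/6=11/7
seg 2: a=-1, c=M2/2=33/28, d=(M3−M2)/(6·3)=-11/84, b=Δ2−h2·(2M2+M3)/6=-5/14
t_q=5/2 → seg 1, τ=3/2; S=0+11/7·τ+-15/7·τ²+31/56·τ³=-267/448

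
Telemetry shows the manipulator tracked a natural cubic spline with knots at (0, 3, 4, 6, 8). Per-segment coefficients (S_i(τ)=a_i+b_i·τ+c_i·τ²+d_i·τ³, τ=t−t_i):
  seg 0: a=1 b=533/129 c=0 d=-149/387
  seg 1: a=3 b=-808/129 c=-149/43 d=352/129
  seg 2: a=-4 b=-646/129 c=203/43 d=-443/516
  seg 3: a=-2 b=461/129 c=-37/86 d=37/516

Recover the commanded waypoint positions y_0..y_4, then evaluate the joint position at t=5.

y_0=1 y_1=3 y_2=-4 y_3=-2 y_4=4
S(5) = -885/172

y_0 = S_0(0) = a_0 = 1
y_1 = S_1(0) = a_1 = 3
y_2 = S_2(0) = a_2 = -4
y_3 = S_3(0) = a_3 = -2
y_4 = S_3(2) = 4
t_q=5 is in segment 2 (τ=1); S_2(τ)=-885/172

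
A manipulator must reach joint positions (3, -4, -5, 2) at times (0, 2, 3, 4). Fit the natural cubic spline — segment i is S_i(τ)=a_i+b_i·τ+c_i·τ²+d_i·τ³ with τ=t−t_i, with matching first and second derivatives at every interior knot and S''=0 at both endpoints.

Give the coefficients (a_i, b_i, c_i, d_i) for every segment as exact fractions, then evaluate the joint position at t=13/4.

Δ: Δ0=-7/2, Δ1=-1, Δ2=7
row 1: diag=6, rhs=15; c'=1/6, d'=5/2
row 2: denom=4−1·1/6=23/6; d'=(48−1·5/2)/(23/6)=273/23
back: M2=273/23
back: M1=5/2−1/6·273/23=12/23
M: M0=0, M1=12/23, M2=273/23, M3=0
seg 0: a=3, c=M0/2=0, d=(M1−M0)/(6·2)=1/23, b=Δ0−h0·(2M0+M1)/6=-169/46
seg 1: a=-4, c=M1/2=6/23, d=(M2−M1)/(6·1)=87/46, b=Δ1−h1·(2M1+M2)/6=-145/46
seg 2: a=-5, c=M2/2=273/46, d=(M3−M2)/(6·1)=-91/46, b=Δ2−h2·(2M2+M3)/6=70/23
t_q=13/4 → seg 2, τ=1/4; S=-5+70/23·τ+273/46·τ²+-91/46·τ³=-11479/2944

  seg 0: a=3 b=-169/46 c=0 d=1/23
  seg 1: a=-4 b=-145/46 c=6/23 d=87/46
  seg 2: a=-5 b=70/23 c=273/46 d=-91/46
S(13/4) = -11479/2944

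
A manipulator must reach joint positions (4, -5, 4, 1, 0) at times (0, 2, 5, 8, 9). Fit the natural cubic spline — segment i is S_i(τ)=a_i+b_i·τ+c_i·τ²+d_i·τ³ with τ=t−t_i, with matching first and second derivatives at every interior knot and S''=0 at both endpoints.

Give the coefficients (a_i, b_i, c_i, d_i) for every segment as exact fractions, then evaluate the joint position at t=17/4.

  seg 0: a=4 b=-848/133 c=0 d=499/1064
  seg 1: a=-5 b=-199/266 c=1497/532 d=-2497/4788
  seg 2: a=4 b=1093/532 c=-250/133 d=1375/4788
  seg 3: a=1 b=-391/266 c=375/532 d=-125/532
S(17/4) = 55219/34048

Δ: Δ0=-9/2, Δ1=3, Δ2=-1, Δ3=-1
row 1: diag=10, rhs=45; c'=3/10, d'=9/2
row 2: denom=12−3·3/10=111/10; d'=(-24−3·9/2)/(111/10)=-125/37
row 3: denom=8−3·10/37=266/37; d'=(0−3·-125/37)/(266/37)=375/266
back: M3=375/266
back: M2=-125/37−10/37·375/266=-500/133
back: M1=9/2−3/10·-500/133=1497/266
M: M0=0, M1=1497/266, M2=-500/133, M3=375/266, M4=0
seg 0: a=4, c=M0/2=0, d=(M1−M0)/(6·2)=499/1064, b=Δ0−h0·(2M0+M1)/6=-848/133
seg 1: a=-5, c=M1/2=1497/532, d=(M2−M1)/(6·3)=-2497/4788, b=Δ1−h1·(2M1+M2)/6=-199/266
seg 2: a=4, c=M2/2=-250/133, d=(M3−M2)/(6·3)=1375/4788, b=Δ2−h2·(2M2+M3)/6=1093/532
seg 3: a=1, c=M3/2=375/532, d=(M4−M3)/(6·1)=-125/532, b=Δ3−h3·(2M3+M4)/6=-391/266
t_q=17/4 → seg 1, τ=9/4; S=-5+-199/266·τ+1497/532·τ²+-2497/4788·τ³=55219/34048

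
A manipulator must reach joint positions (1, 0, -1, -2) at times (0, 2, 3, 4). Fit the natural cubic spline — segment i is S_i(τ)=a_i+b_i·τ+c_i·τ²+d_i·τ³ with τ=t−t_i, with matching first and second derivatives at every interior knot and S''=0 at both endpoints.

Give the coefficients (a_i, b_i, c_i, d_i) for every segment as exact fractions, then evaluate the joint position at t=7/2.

  seg 0: a=1 b=-15/46 c=0 d=-1/23
  seg 1: a=0 b=-39/46 c=-6/23 d=5/46
  seg 2: a=-1 b=-24/23 c=3/46 d=-1/46
S(7/2) = -555/368

Δ: Δ0=-1/2, Δ1=-1, Δ2=-1
row 1: diag=6, rhs=-3; c'=1/6, d'=-1/2
row 2: denom=4−1·1/6=23/6; d'=(0−1·-1/2)/(23/6)=3/23
back: M2=3/23
back: M1=-1/2−1/6·3/23=-12/23
M: M0=0, M1=-12/23, M2=3/23, M3=0
seg 0: a=1, c=M0/2=0, d=(M1−M0)/(6·2)=-1/23, b=Δ0−h0·(2M0+M1)/6=-15/46
seg 1: a=0, c=M1/2=-6/23, d=(M2−M1)/(6·1)=5/46, b=Δ1−h1·(2M1+M2)/6=-39/46
seg 2: a=-1, c=M2/2=3/46, d=(M3−M2)/(6·1)=-1/46, b=Δ2−h2·(2M2+M3)/6=-24/23
t_q=7/2 → seg 2, τ=1/2; S=-1+-24/23·τ+3/46·τ²+-1/46·τ³=-555/368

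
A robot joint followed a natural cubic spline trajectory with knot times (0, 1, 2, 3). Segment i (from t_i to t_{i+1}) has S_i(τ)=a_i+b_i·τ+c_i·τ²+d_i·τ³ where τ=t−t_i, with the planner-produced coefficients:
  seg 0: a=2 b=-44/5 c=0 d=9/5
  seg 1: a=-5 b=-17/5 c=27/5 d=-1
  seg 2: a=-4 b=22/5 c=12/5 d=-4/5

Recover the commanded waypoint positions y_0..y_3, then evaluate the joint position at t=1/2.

y_0 = S_0(0) = a_0 = 2
y_1 = S_1(0) = a_1 = -5
y_2 = S_2(0) = a_2 = -4
y_3 = S_2(1) = 2
t_q=1/2 is in segment 0 (τ=1/2); S_0(τ)=-87/40

y_0=2 y_1=-5 y_2=-4 y_3=2
S(1/2) = -87/40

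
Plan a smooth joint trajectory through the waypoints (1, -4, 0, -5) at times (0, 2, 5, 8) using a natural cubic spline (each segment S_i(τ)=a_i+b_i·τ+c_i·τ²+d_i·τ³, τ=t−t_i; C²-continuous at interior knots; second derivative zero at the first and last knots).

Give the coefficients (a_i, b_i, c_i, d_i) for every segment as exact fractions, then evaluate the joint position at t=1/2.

Δ: Δ0=-5/2, Δ1=4/3, Δ2=-5/3
row 1: diag=10, rhs=23; c'=3/10, d'=23/10
row 2: denom=12−3·3/10=111/10; d'=(-18−3·23/10)/(111/10)=-83/37
back: M2=-83/37
back: M1=23/10−3/10·-83/37=110/37
M: M0=0, M1=110/37, M2=-83/37, M3=0
seg 0: a=1, c=M0/2=0, d=(M1−M0)/(6·2)=55/222, b=Δ0−h0·(2M0+M1)/6=-775/222
seg 1: a=-4, c=M1/2=55/37, d=(M2−M1)/(6·3)=-193/666, b=Δ1−h1·(2M1+M2)/6=-115/222
seg 2: a=0, c=M2/2=-83/74, d=(M3−M2)/(6·3)=83/666, b=Δ2−h2·(2M2+M3)/6=64/111
t_q=1/2 → seg 0, τ=1/2; S=1+-775/222·τ+0·τ²+55/222·τ³=-423/592

  seg 0: a=1 b=-775/222 c=0 d=55/222
  seg 1: a=-4 b=-115/222 c=55/37 d=-193/666
  seg 2: a=0 b=64/111 c=-83/74 d=83/666
S(1/2) = -423/592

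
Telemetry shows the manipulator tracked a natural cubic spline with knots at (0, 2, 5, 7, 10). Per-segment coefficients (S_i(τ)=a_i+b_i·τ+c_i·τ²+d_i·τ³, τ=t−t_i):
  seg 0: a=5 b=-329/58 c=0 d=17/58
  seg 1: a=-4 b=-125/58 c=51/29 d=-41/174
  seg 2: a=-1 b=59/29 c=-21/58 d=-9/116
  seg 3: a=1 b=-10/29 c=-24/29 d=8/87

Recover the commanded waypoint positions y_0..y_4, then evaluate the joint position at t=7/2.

y_0 = S_0(0) = a_0 = 5
y_1 = S_1(0) = a_1 = -4
y_2 = S_2(0) = a_2 = -1
y_3 = S_3(0) = a_3 = 1
y_4 = S_3(3) = -5
t_q=7/2 is in segment 1 (τ=3/2); S_1(τ)=-1889/464

y_0=5 y_1=-4 y_2=-1 y_3=1 y_4=-5
S(7/2) = -1889/464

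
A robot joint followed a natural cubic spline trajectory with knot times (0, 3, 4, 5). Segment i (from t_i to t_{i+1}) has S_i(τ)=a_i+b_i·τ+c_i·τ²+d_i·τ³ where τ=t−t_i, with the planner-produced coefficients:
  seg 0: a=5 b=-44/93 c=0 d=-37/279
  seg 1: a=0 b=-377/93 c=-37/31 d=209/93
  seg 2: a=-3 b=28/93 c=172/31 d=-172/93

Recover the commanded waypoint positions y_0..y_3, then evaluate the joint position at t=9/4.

y_0=5 y_1=0 y_2=-3 y_3=1
S(9/4) = 4811/1984

y_0 = S_0(0) = a_0 = 5
y_1 = S_1(0) = a_1 = 0
y_2 = S_2(0) = a_2 = -3
y_3 = S_2(1) = 1
t_q=9/4 is in segment 0 (τ=9/4); S_0(τ)=4811/1984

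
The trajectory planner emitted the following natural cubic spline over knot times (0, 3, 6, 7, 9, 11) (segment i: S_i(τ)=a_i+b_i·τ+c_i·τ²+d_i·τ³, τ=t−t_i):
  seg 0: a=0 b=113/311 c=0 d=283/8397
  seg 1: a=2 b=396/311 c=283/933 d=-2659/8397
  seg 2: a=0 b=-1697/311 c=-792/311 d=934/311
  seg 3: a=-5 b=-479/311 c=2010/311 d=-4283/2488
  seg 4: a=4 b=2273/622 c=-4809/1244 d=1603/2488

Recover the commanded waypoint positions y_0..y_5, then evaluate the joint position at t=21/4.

y_0 = S_0(0) = a_0 = 0
y_1 = S_1(0) = a_1 = 2
y_2 = S_2(0) = a_2 = 0
y_3 = S_3(0) = a_3 = -5
y_4 = S_4(0) = a_4 = 4
y_5 = S_4(2) = 1
t_q=21/4 is in segment 1 (τ=9/4); S_1(τ)=55603/19904

y_0=0 y_1=2 y_2=0 y_3=-5 y_4=4 y_5=1
S(21/4) = 55603/19904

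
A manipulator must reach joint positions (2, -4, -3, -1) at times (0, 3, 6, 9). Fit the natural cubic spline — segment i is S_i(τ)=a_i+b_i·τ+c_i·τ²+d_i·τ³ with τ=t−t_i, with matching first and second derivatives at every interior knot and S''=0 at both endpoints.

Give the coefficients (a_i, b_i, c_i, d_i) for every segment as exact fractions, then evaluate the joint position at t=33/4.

  seg 0: a=2 b=-13/5 c=0 d=1/15
  seg 1: a=-4 b=-4/5 c=3/5 d=-2/27
  seg 2: a=-3 b=4/5 c=-1/15 d=1/135
S(33/4) = -93/64

Δ: Δ0=-2, Δ1=1/3, Δ2=2/3
row 1: diag=12, rhs=14; c'=1/4, d'=7/6
row 2: denom=12−3·1/4=45/4; d'=(2−3·7/6)/(45/4)=-2/15
back: M2=-2/15
back: M1=7/6−1/4·-2/15=6/5
M: M0=0, M1=6/5, M2=-2/15, M3=0
seg 0: a=2, c=M0/2=0, d=(M1−M0)/(6·3)=1/15, b=Δ0−h0·(2M0+M1)/6=-13/5
seg 1: a=-4, c=M1/2=3/5, d=(M2−M1)/(6·3)=-2/27, b=Δ1−h1·(2M1+M2)/6=-4/5
seg 2: a=-3, c=M2/2=-1/15, d=(M3−M2)/(6·3)=1/135, b=Δ2−h2·(2M2+M3)/6=4/5
t_q=33/4 → seg 2, τ=9/4; S=-3+4/5·τ+-1/15·τ²+1/135·τ³=-93/64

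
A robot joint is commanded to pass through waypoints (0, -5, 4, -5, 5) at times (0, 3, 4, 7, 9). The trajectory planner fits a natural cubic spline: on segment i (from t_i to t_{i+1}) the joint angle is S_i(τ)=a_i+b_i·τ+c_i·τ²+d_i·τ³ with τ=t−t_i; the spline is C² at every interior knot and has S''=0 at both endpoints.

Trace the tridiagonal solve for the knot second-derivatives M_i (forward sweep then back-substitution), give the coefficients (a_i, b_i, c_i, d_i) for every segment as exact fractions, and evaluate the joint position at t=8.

Δ: Δ0=-5/3, Δ1=9, Δ2=-3, Δ3=5
row 1: diag=8, rhs=64; c'=1/8, d'=8
row 2: denom=8−1·1/8=63/8; d'=(-72−1·8)/(63/8)=-640/63
row 3: denom=10−3·8/21=62/7; d'=(48−3·-640/63)/(62/7)=824/93
back: M3=824/93
back: M2=-640/63−8/21·824/93=-3776/279
back: M1=8−1/8·-3776/279=2704/279
M: M0=0, M1=2704/279, M2=-3776/279, M3=824/93, M4=0
seg 0: a=0, c=M0/2=0, d=(M1−M0)/(6·3)=1352/2511, b=Δ0−h0·(2M0+M1)/6=-1817/279
seg 1: a=-5, c=M1/2=1352/279, d=(M2−M1)/(6·1)=-120/31, b=Δ1−h1·(2M1+M2)/6=2239/279
seg 2: a=4, c=M2/2=-1888/279, d=(M3−M2)/(6·3)=3124/2511, b=Δ2−h2·(2M2+M3)/6=1703/279
seg 3: a=-5, c=M3/2=412/93, d=(M4−M3)/(6·2)=-206/279, b=Δ3−h3·(2M3+M4)/6=-253/279
t_q=8 → seg 3, τ=1; S=-5+-253/279·τ+412/93·τ²+-206/279·τ³=-206/93

  seg 0: a=0 b=-1817/279 c=0 d=1352/2511
  seg 1: a=-5 b=2239/279 c=1352/279 d=-120/31
  seg 2: a=4 b=1703/279 c=-1888/279 d=3124/2511
  seg 3: a=-5 b=-253/279 c=412/93 d=-206/279
S(8) = -206/93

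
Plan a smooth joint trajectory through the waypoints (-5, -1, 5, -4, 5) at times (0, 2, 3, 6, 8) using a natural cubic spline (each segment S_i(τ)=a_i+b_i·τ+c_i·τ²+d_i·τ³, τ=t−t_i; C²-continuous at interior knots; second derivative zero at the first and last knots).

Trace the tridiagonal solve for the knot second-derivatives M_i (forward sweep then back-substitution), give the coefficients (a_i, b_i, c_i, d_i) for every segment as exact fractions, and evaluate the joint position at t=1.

Δ: Δ0=2, Δ1=6, Δ2=-3, Δ3=9/2
row 1: diag=6, rhs=24; c'=1/6, d'=4
row 2: denom=8−1·1/6=47/6; d'=(-54−1·4)/(47/6)=-348/47
row 3: denom=10−3·18/47=416/47; d'=(45−3·-348/47)/(416/47)=243/32
back: M3=243/32
back: M2=-348/47−18/47·243/32=-165/16
back: M1=4−1/6·-165/16=183/32
M: M0=0, M1=183/32, M2=-165/16, M3=243/32, M4=0
seg 0: a=-5, c=M0/2=0, d=(M1−M0)/(6·2)=61/128, b=Δ0−h0·(2M0+M1)/6=3/32
seg 1: a=-1, c=M1/2=183/64, d=(M2−M1)/(6·1)=-171/64, b=Δ1−h1·(2M1+M2)/6=93/16
seg 2: a=5, c=M2/2=-165/32, d=(M3−M2)/(6·3)=191/192, b=Δ2−h2·(2M2+M3)/6=225/64
seg 3: a=-4, c=M3/2=243/64, d=(M4−M3)/(6·2)=-81/128, b=Δ3−h3·(2M3+M4)/6=-9/16
t_q=1 → seg 0, τ=1; S=-5+3/32·τ+0·τ²+61/128·τ³=-567/128

  seg 0: a=-5 b=3/32 c=0 d=61/128
  seg 1: a=-1 b=93/16 c=183/64 d=-171/64
  seg 2: a=5 b=225/64 c=-165/32 d=191/192
  seg 3: a=-4 b=-9/16 c=243/64 d=-81/128
S(1) = -567/128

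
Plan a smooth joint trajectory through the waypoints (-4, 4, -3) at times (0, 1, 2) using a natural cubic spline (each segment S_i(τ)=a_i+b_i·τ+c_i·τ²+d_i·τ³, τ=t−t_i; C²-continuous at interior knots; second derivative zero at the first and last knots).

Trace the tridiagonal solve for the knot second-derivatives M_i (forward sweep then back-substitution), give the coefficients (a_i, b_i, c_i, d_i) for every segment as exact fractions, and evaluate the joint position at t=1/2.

  seg 0: a=-4 b=47/4 c=0 d=-15/4
  seg 1: a=4 b=1/2 c=-45/4 d=15/4
S(1/2) = 45/32

Δ: Δ0=8, Δ1=-7
row 1: diag=4, rhs=-90; c'=1/4, d'=-45/2
back: M1=-45/2
M: M0=0, M1=-45/2, M2=0
seg 0: a=-4, c=M0/2=0, d=(M1−M0)/(6·1)=-15/4, b=Δ0−h0·(2M0+M1)/6=47/4
seg 1: a=4, c=M1/2=-45/4, d=(M2−M1)/(6·1)=15/4, b=Δ1−h1·(2M1+M2)/6=1/2
t_q=1/2 → seg 0, τ=1/2; S=-4+47/4·τ+0·τ²+-15/4·τ³=45/32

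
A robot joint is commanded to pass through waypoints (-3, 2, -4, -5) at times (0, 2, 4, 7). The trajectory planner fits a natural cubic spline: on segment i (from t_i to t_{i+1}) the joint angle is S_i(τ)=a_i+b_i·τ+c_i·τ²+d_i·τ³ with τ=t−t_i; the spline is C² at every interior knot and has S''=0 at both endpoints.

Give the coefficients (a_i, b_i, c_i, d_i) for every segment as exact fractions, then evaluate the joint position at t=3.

  seg 0: a=-3 b=233/57 c=0 d=-181/456
  seg 1: a=2 b=-77/114 c=-181/76 d=139/228
  seg 2: a=-4 b=-329/114 c=97/76 d=-97/684
S(3) = -17/38

Δ: Δ0=5/2, Δ1=-3, Δ2=-1/3
row 1: diag=8, rhs=-33; c'=1/4, d'=-33/8
row 2: denom=10−2·1/4=19/2; d'=(16−2·-33/8)/(19/2)=97/38
back: M2=97/38
back: M1=-33/8−1/4·97/38=-181/38
M: M0=0, M1=-181/38, M2=97/38, M3=0
seg 0: a=-3, c=M0/2=0, d=(M1−M0)/(6·2)=-181/456, b=Δ0−h0·(2M0+M1)/6=233/57
seg 1: a=2, c=M1/2=-181/76, d=(M2−M1)/(6·2)=139/228, b=Δ1−h1·(2M1+M2)/6=-77/114
seg 2: a=-4, c=M2/2=97/76, d=(M3−M2)/(6·3)=-97/684, b=Δ2−h2·(2M2+M3)/6=-329/114
t_q=3 → seg 1, τ=1; S=2+-77/114·τ+-181/76·τ²+139/228·τ³=-17/38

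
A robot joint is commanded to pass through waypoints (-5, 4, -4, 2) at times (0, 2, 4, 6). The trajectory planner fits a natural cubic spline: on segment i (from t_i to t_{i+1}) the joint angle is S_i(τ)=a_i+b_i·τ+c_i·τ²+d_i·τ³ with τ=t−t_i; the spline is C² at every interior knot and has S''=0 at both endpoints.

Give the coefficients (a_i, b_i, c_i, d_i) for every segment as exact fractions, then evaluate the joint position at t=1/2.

  seg 0: a=-5 b=217/30 c=0 d=-41/60
  seg 1: a=4 b=-29/30 c=-41/10 d=31/24
  seg 2: a=-4 b=-28/15 c=73/20 d=-73/120
S(1/2) = -47/32

Δ: Δ0=9/2, Δ1=-4, Δ2=3
row 1: diag=8, rhs=-51; c'=1/4, d'=-51/8
row 2: denom=8−2·1/4=15/2; d'=(42−2·-51/8)/(15/2)=73/10
back: M2=73/10
back: M1=-51/8−1/4·73/10=-41/5
M: M0=0, M1=-41/5, M2=73/10, M3=0
seg 0: a=-5, c=M0/2=0, d=(M1−M0)/(6·2)=-41/60, b=Δ0−h0·(2M0+M1)/6=217/30
seg 1: a=4, c=M1/2=-41/10, d=(M2−M1)/(6·2)=31/24, b=Δ1−h1·(2M1+M2)/6=-29/30
seg 2: a=-4, c=M2/2=73/20, d=(M3−M2)/(6·2)=-73/120, b=Δ2−h2·(2M2+M3)/6=-28/15
t_q=1/2 → seg 0, τ=1/2; S=-5+217/30·τ+0·τ²+-41/60·τ³=-47/32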